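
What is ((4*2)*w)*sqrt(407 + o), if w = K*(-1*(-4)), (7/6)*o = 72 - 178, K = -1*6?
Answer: -192*sqrt(15491)/7 ≈ -3413.8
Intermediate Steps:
K = -6
o = -636/7 (o = 6*(72 - 178)/7 = (6/7)*(-106) = -636/7 ≈ -90.857)
w = -24 (w = -(-6)*(-4) = -6*4 = -24)
((4*2)*w)*sqrt(407 + o) = ((4*2)*(-24))*sqrt(407 - 636/7) = (8*(-24))*sqrt(2213/7) = -192*sqrt(15491)/7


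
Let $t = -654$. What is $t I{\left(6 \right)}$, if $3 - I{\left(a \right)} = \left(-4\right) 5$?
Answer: $-15042$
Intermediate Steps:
$I{\left(a \right)} = 23$ ($I{\left(a \right)} = 3 - \left(-4\right) 5 = 3 - -20 = 3 + 20 = 23$)
$t I{\left(6 \right)} = \left(-654\right) 23 = -15042$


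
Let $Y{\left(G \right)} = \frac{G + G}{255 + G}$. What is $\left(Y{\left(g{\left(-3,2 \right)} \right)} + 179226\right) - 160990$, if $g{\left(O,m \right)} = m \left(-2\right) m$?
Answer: $\frac{4504276}{247} \approx 18236.0$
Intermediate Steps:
$g{\left(O,m \right)} = - 2 m^{2}$ ($g{\left(O,m \right)} = - 2 m m = - 2 m^{2}$)
$Y{\left(G \right)} = \frac{2 G}{255 + G}$
$\left(Y{\left(g{\left(-3,2 \right)} \right)} + 179226\right) - 160990 = \left(\frac{2 \left(- 2 \cdot 2^{2}\right)}{255 - 2 \cdot 2^{2}} + 179226\right) - 160990 = \left(\frac{2 \left(\left(-2\right) 4\right)}{255 - 8} + 179226\right) - 160990 = \left(2 \left(-8\right) \frac{1}{255 - 8} + 179226\right) - 160990 = \left(2 \left(-8\right) \frac{1}{247} + 179226\right) - 160990 = \left(- \frac{16}{247} + 179226\right) - 160990 = \frac{44268806}{247} - 160990 = \frac{4504276}{247}$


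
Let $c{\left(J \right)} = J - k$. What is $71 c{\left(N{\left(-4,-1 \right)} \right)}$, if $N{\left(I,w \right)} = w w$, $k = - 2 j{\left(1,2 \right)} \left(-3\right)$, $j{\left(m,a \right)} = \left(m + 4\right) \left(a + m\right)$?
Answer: $-6319$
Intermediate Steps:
$j{\left(m,a \right)} = \left(4 + m\right) \left(a + m\right)$
$k = 90$ ($k = - 2 \left(1^{2} + 4 \cdot 2 + 4 \cdot 1 + 2 \cdot 1\right) \left(-3\right) = - 2 \left(1 + 8 + 4 + 2\right) \left(-3\right) = \left(-2\right) 15 \left(-3\right) = \left(-30\right) \left(-3\right) = 90$)
$N{\left(I,w \right)} = w^{2}$
$c{\left(J \right)} = -90 + J$ ($c{\left(J \right)} = J - 90 = -90 + J$)
$71 c{\left(N{\left(-4,-1 \right)} \right)} = 71 \left(-90 + \left(-1\right)^{2}\right) = 71 \left(-90 + 1\right) = 71 \left(-89\right) = -6319$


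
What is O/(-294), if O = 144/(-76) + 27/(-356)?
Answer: 4443/662872 ≈ 0.0067027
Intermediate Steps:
O = -13329/6764 (O = 144*(-1/76) + 27*(-1/356) = -36/19 - 27/356 = -13329/6764 ≈ -1.9706)
O/(-294) = -13329/6764/(-294) = -13329/6764*(-1/294) = 4443/662872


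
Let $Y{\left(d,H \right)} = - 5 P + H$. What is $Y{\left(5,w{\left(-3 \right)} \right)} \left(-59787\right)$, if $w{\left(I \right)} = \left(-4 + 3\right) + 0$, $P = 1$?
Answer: $358722$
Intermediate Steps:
$w{\left(I \right)} = -1$ ($w{\left(I \right)} = -1 + 0 = -1$)
$Y{\left(d,H \right)} = -5 + H$ ($Y{\left(d,H \right)} = \left(-5\right) 1 + H = -5 + H$)
$Y{\left(5,w{\left(-3 \right)} \right)} \left(-59787\right) = \left(-5 - 1\right) \left(-59787\right) = \left(-6\right) \left(-59787\right) = 358722$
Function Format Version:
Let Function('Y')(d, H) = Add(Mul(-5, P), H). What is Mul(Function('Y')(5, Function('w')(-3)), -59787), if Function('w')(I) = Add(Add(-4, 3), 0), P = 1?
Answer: 358722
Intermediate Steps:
Function('w')(I) = -1 (Function('w')(I) = Add(-1, 0) = -1)
Function('Y')(d, H) = Add(-5, H) (Function('Y')(d, H) = Add(Mul(-5, 1), H) = Add(-5, H))
Mul(Function('Y')(5, Function('w')(-3)), -59787) = Mul(Add(-5, -1), -59787) = Mul(-6, -59787) = 358722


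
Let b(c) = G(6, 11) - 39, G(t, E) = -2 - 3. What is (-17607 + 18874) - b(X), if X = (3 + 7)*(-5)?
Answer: 1311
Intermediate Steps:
G(t, E) = -5
X = -50 (X = 10*(-5) = -50)
b(c) = -44 (b(c) = -5 - 39 = -44)
(-17607 + 18874) - b(X) = (-17607 + 18874) - 1*(-44) = 1267 + 44 = 1311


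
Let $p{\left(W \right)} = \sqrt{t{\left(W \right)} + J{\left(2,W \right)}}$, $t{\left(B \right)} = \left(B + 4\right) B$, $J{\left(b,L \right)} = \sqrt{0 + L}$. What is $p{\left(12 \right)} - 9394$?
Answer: $-9394 + \sqrt{192 + 2 \sqrt{3}} \approx -9380.0$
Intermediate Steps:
$J{\left(b,L \right)} = \sqrt{L}$
$t{\left(B \right)} = B \left(4 + B\right)$ ($t{\left(B \right)} = \left(4 + B\right) B = B \left(4 + B\right)$)
$p{\left(W \right)} = \sqrt{\sqrt{W} + W \left(4 + W\right)}$ ($p{\left(W \right)} = \sqrt{W \left(4 + W\right) + \sqrt{W}} = \sqrt{\sqrt{W} + W \left(4 + W\right)}$)
$p{\left(12 \right)} - 9394 = \sqrt{\sqrt{12} + 12 \left(4 + 12\right)} - 9394 = \sqrt{2 \sqrt{3} + 12 \cdot 16} - 9394 = \sqrt{2 \sqrt{3} + 192} - 9394 = \sqrt{192 + 2 \sqrt{3}} - 9394 = -9394 + \sqrt{192 + 2 \sqrt{3}}$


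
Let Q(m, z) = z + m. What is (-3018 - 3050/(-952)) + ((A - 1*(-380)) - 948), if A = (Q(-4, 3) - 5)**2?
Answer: -1688275/476 ≈ -3546.8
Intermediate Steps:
Q(m, z) = m + z
A = 36 (A = ((-4 + 3) - 5)**2 = (-1 - 5)**2 = (-6)**2 = 36)
(-3018 - 3050/(-952)) + ((A - 1*(-380)) - 948) = (-3018 - 3050/(-952)) + ((36 - 1*(-380)) - 948) = (-3018 - 3050*(-1/952)) + ((36 + 380) - 948) = (-3018 + 1525/476) + (416 - 948) = -1435043/476 - 532 = -1688275/476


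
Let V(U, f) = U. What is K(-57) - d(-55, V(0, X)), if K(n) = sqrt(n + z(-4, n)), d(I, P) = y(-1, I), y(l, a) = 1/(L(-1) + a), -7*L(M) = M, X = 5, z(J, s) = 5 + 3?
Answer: 7/384 + 7*I ≈ 0.018229 + 7.0*I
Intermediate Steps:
z(J, s) = 8
L(M) = -M/7
y(l, a) = 1/(1/7 + a) (y(l, a) = 1/(-1/7*(-1) + a) = 1/(1/7 + a))
d(I, P) = 7/(1 + 7*I)
K(n) = sqrt(8 + n) (K(n) = sqrt(n + 8) = sqrt(8 + n))
K(-57) - d(-55, V(0, X)) = sqrt(8 - 57) - 7/(1 + 7*(-55)) = sqrt(-49) - 7/(1 - 385) = 7*I - 7/(-384) = 7*I - 7*(-1)/384 = 7*I - 1*(-7/384) = 7*I + 7/384 = 7/384 + 7*I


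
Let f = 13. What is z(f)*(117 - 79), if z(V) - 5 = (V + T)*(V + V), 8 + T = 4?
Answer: 9082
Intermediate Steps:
T = -4 (T = -8 + 4 = -4)
z(V) = 5 + 2*V*(-4 + V) (z(V) = 5 + (V - 4)*(V + V) = 5 + (-4 + V)*(2*V) = 5 + 2*V*(-4 + V))
z(f)*(117 - 79) = (5 - 8*13 + 2*13²)*(117 - 79) = (5 - 104 + 2*169)*38 = (5 - 104 + 338)*38 = 239*38 = 9082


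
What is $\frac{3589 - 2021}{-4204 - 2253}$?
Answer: $- \frac{1568}{6457} \approx -0.24284$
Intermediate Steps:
$\frac{3589 - 2021}{-4204 - 2253} = \frac{1568}{-6457} = 1568 \left(- \frac{1}{6457}\right) = - \frac{1568}{6457}$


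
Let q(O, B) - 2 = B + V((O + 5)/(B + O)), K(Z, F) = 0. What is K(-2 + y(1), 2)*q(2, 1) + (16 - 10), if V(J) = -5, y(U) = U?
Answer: 6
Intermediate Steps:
q(O, B) = -3 + B (q(O, B) = 2 + (B - 5) = 2 + (-5 + B) = -3 + B)
K(-2 + y(1), 2)*q(2, 1) + (16 - 10) = 0*(-3 + 1) + (16 - 10) = 0*(-2) + 6 = 0 + 6 = 6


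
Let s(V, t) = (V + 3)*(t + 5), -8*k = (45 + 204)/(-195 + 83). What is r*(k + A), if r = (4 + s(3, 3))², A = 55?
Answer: 8370401/56 ≈ 1.4947e+5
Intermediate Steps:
k = 249/896 (k = -(45 + 204)/(8*(-195 + 83)) = -249/(8*(-112)) = -249*(-1)/(8*112) = -⅛*(-249/112) = 249/896 ≈ 0.27790)
s(V, t) = (3 + V)*(5 + t)
r = 2704 (r = (4 + (15 + 3*3 + 5*3 + 3*3))² = (4 + (15 + 9 + 15 + 9))² = (4 + 48)² = 52² = 2704)
r*(k + A) = 2704*(249/896 + 55) = 2704*(49529/896) = 8370401/56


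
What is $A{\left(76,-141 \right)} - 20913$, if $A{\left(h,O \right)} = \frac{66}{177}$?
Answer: $- \frac{1233845}{59} \approx -20913.0$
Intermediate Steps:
$A{\left(h,O \right)} = \frac{22}{59}$ ($A{\left(h,O \right)} = 66 \cdot \frac{1}{177} = \frac{22}{59}$)
$A{\left(76,-141 \right)} - 20913 = \frac{22}{59} - 20913 = - \frac{1233845}{59}$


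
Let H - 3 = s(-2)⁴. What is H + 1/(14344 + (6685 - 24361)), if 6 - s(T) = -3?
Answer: 21871247/3332 ≈ 6564.0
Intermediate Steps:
s(T) = 9 (s(T) = 6 - 1*(-3) = 6 + 3 = 9)
H = 6564 (H = 3 + 9⁴ = 3 + 6561 = 6564)
H + 1/(14344 + (6685 - 24361)) = 6564 + 1/(14344 + (6685 - 24361)) = 6564 + 1/(14344 - 17676) = 6564 + 1/(-3332) = 6564 - 1/3332 = 21871247/3332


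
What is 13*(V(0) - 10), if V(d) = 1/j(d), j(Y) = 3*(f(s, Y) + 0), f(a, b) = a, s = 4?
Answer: -1547/12 ≈ -128.92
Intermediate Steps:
j(Y) = 12 (j(Y) = 3*(4 + 0) = 3*4 = 12)
V(d) = 1/12
13*(V(0) - 10) = 13*(1/12 - 10) = 13*(-119/12) = -1547/12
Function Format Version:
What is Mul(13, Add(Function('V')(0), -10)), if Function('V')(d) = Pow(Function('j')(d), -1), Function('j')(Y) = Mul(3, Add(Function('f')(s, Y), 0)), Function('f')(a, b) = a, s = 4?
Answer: Rational(-1547, 12) ≈ -128.92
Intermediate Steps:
Function('j')(Y) = 12 (Function('j')(Y) = Mul(3, Add(4, 0)) = Mul(3, 4) = 12)
Function('V')(d) = Rational(1, 12) (Function('V')(d) = Pow(12, -1) = Rational(1, 12))
Mul(13, Add(Function('V')(0), -10)) = Mul(13, Add(Rational(1, 12), -10)) = Mul(13, Rational(-119, 12)) = Rational(-1547, 12)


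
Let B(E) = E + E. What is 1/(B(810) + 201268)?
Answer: 1/202888 ≈ 4.9288e-6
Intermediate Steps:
B(E) = 2*E
1/(B(810) + 201268) = 1/(2*810 + 201268) = 1/(1620 + 201268) = 1/202888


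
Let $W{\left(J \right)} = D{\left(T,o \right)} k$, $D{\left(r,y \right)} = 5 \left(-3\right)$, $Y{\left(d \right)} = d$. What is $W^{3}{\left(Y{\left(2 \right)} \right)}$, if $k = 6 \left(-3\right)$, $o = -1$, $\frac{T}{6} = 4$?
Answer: $19683000$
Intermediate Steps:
$T = 24$ ($T = 6 \cdot 4 = 24$)
$D{\left(r,y \right)} = -15$
$k = -18$
$W{\left(J \right)} = 270$ ($W{\left(J \right)} = \left(-15\right) \left(-18\right) = 270$)
$W^{3}{\left(Y{\left(2 \right)} \right)} = 270^{3} = 19683000$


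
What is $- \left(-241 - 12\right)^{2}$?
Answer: $-64009$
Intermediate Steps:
$- \left(-241 - 12\right)^{2} = - \left(-253\right)^{2} = \left(-1\right) 64009 = -64009$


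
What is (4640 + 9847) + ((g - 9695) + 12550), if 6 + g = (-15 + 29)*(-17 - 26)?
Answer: 16734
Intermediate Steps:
g = -608 (g = -6 + (-15 + 29)*(-17 - 26) = -6 + 14*(-43) = -6 - 602 = -608)
(4640 + 9847) + ((g - 9695) + 12550) = (4640 + 9847) + ((-608 - 9695) + 12550) = 14487 + (-10303 + 12550) = 14487 + 2247 = 16734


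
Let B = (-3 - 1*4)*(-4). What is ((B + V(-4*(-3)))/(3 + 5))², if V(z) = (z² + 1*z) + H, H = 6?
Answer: 9025/16 ≈ 564.06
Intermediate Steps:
B = 28 (B = (-3 - 4)*(-4) = -7*(-4) = 28)
V(z) = 6 + z + z² (V(z) = (z² + 1*z) + 6 = (z² + z) + 6 = (z + z²) + 6 = 6 + z + z²)
((B + V(-4*(-3)))/(3 + 5))² = ((28 + (6 - 4*(-3) + (-4*(-3))²))/(3 + 5))² = ((28 + (6 + 12 + 12²))/8)² = ((28 + (6 + 12 + 144))/8)² = ((28 + 162)/8)² = ((⅛)*190)² = (95/4)² = 9025/16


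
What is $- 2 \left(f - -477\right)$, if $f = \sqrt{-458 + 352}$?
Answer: $-954 - 2 i \sqrt{106} \approx -954.0 - 20.591 i$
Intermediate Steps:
$f = i \sqrt{106}$ ($f = \sqrt{-106} = i \sqrt{106} \approx 10.296 i$)
$- 2 \left(f - -477\right) = - 2 \left(i \sqrt{106} - -477\right) = - 2 \left(i \sqrt{106} + 477\right) = - 2 \left(477 + i \sqrt{106}\right) = -954 - 2 i \sqrt{106}$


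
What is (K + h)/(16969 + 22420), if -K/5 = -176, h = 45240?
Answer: 46120/39389 ≈ 1.1709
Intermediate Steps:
K = 880 (K = -5*(-176) = 880)
(K + h)/(16969 + 22420) = (880 + 45240)/(16969 + 22420) = 46120/39389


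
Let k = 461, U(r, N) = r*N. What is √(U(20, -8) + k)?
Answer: √301 ≈ 17.349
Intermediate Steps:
U(r, N) = N*r
√(U(20, -8) + k) = √(-8*20 + 461) = √(-160 + 461) = √301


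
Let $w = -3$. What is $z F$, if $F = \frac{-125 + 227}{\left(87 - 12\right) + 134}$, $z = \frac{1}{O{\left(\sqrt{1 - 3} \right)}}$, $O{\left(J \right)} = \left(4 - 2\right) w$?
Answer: $- \frac{17}{209} \approx -0.08134$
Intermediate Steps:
$O{\left(J \right)} = -6$ ($O{\left(J \right)} = \left(4 - 2\right) \left(-3\right) = 2 \left(-3\right) = -6$)
$z = - \frac{1}{6}$ ($z = \frac{1}{-6} = - \frac{1}{6} \approx -0.16667$)
$F = \frac{102}{209}$ ($F = \frac{102}{\left(87 - 12\right) + 134} = \frac{102}{75 + 134} = \frac{102}{209} \approx 0.48804$)
$z F = \left(- \frac{1}{6}\right) \frac{102}{209} = - \frac{17}{209}$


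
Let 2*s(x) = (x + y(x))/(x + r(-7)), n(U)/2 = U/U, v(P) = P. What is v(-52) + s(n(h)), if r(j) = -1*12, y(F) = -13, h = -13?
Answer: -1029/20 ≈ -51.450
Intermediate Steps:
r(j) = -12
n(U) = 2 (n(U) = 2*(U/U) = 2*1 = 2)
s(x) = (-13 + x)/(2*(-12 + x)) (s(x) = ((x - 13)/(x - 12))/2 = ((-13 + x)/(-12 + x))/2 = (-13 + x)/(2*(-12 + x)))
v(-52) + s(n(h)) = -52 + (-13 + 2)/(2*(-12 + 2)) = -52 + (1/2)*(-11)/(-10) = -52 + (1/2)*(-1/10)*(-11) = -52 + 11/20 = -1029/20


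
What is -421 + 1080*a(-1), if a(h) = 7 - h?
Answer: 8219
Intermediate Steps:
-421 + 1080*a(-1) = -421 + 1080*(7 - 1*(-1)) = -421 + 1080*(7 + 1) = -421 + 1080*8 = -421 + 8640 = 8219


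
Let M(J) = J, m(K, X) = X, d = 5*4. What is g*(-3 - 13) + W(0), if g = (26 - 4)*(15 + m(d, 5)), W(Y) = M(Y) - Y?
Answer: -7040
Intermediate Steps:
d = 20
W(Y) = 0 (W(Y) = Y - Y = 0)
g = 440 (g = (26 - 4)*(15 + 5) = 22*20 = 440)
g*(-3 - 13) + W(0) = 440*(-3 - 13) + 0 = 440*(-16) + 0 = -7040 + 0 = -7040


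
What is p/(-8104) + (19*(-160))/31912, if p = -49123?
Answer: 192872127/32326856 ≈ 5.9663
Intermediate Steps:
p/(-8104) + (19*(-160))/31912 = -49123/(-8104) + (19*(-160))/31912 = -49123*(-1/8104) - 3040*1/31912 = 49123/8104 - 380/3989 = 192872127/32326856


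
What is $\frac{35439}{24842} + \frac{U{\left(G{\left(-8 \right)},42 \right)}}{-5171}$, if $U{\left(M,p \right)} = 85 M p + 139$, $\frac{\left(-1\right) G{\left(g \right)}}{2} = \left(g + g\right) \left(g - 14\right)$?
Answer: $\frac{62614703791}{128457982} \approx 487.43$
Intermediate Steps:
$G{\left(g \right)} = - 4 g \left(-14 + g\right)$ ($G{\left(g \right)} = - 2 \left(g + g\right) \left(g - 14\right) = - 2 \cdot 2 g \left(-14 + g\right) = - 4 g \left(-14 + g\right)$)
$U{\left(M,p \right)} = 139 + 85 M p$ ($U{\left(M,p \right)} = 85 M p + 139 = 139 + 85 M p$)
$\frac{35439}{24842} + \frac{U{\left(G{\left(-8 \right)},42 \right)}}{-5171} = \frac{35439}{24842} + \frac{139 + 85 \cdot 4 \left(-8\right) \left(14 - -8\right) 42}{-5171} = 35439 \cdot \frac{1}{24842} + \left(139 + 85 \cdot 4 \left(-8\right) \left(14 + 8\right) 42\right) \left(- \frac{1}{5171}\right) = \frac{35439}{24842} + \left(139 + 85 \cdot 4 \left(-8\right) 22 \cdot 42\right) \left(- \frac{1}{5171}\right) = \frac{35439}{24842} + \left(139 + 85 \left(-704\right) 42\right) \left(- \frac{1}{5171}\right) = \frac{35439}{24842} + \left(139 - 2513280\right) \left(- \frac{1}{5171}\right) = \frac{35439}{24842} - - \frac{2513141}{5171} = \frac{35439}{24842} + \frac{2513141}{5171} = \frac{62614703791}{128457982}$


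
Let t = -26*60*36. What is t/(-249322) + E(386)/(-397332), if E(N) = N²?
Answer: -1854226949/12382951113 ≈ -0.14974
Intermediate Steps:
t = -56160 (t = -1560*36 = -56160)
t/(-249322) + E(386)/(-397332) = -56160/(-249322) + 386²/(-397332) = -56160*(-1/249322) + 148996*(-1/397332) = 28080/124661 - 37249/99333 = -1854226949/12382951113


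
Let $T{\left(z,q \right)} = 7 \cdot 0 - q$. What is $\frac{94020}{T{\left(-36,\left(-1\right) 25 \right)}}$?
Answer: $\frac{18804}{5} \approx 3760.8$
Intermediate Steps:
$T{\left(z,q \right)} = - q$ ($T{\left(z,q \right)} = 0 - q = - q$)
$\frac{94020}{T{\left(-36,\left(-1\right) 25 \right)}} = \frac{94020}{\left(-1\right) \left(\left(-1\right) 25\right)} = \frac{94020}{\left(-1\right) \left(-25\right)} = \frac{94020}{25} = 94020 \cdot \frac{1}{25} = \frac{18804}{5}$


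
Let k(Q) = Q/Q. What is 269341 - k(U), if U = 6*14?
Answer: 269340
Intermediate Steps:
U = 84
k(Q) = 1
269341 - k(U) = 269341 - 1*1 = 269341 - 1 = 269340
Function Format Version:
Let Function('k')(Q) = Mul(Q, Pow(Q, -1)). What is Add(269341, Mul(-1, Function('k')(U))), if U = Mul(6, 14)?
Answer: 269340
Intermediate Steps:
U = 84
Function('k')(Q) = 1
Add(269341, Mul(-1, Function('k')(U))) = Add(269341, Mul(-1, 1)) = Add(269341, -1) = 269340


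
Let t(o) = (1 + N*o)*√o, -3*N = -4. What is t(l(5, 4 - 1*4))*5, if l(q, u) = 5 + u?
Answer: 115*√5/3 ≈ 85.716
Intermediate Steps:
N = 4/3 (N = -⅓*(-4) = 4/3 ≈ 1.3333)
t(o) = √o*(1 + 4*o/3) (t(o) = (1 + 4*o/3)*√o = √o*(1 + 4*o/3))
t(l(5, 4 - 1*4))*5 = (√(5 + (4 - 1*4))*(3 + 4*(5 + (4 - 1*4)))/3)*5 = (√(5 + (4 - 4))*(3 + 4*(5 + (4 - 4)))/3)*5 = (√(5 + 0)*(3 + 4*(5 + 0))/3)*5 = (√5*(3 + 4*5)/3)*5 = (√5*(3 + 20)/3)*5 = ((⅓)*√5*23)*5 = (23*√5/3)*5 = 115*√5/3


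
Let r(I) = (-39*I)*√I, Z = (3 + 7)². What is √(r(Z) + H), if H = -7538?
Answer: I*√46538 ≈ 215.73*I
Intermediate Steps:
Z = 100 (Z = 10² = 100)
r(I) = -39*I^(3/2)
√(r(Z) + H) = √(-39*100^(3/2) - 7538) = √(-39*1000 - 7538) = √(-39000 - 7538) = √(-46538) = I*√46538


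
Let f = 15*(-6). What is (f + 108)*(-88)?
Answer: -1584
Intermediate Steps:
f = -90
(f + 108)*(-88) = (-90 + 108)*(-88) = 18*(-88) = -1584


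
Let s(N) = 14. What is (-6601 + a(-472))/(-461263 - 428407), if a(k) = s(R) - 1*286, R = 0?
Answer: 6873/889670 ≈ 0.0077253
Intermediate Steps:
a(k) = -272 (a(k) = 14 - 1*286 = 14 - 286 = -272)
(-6601 + a(-472))/(-461263 - 428407) = (-6601 - 272)/(-461263 - 428407) = -6873/(-889670) = -6873*(-1/889670) = 6873/889670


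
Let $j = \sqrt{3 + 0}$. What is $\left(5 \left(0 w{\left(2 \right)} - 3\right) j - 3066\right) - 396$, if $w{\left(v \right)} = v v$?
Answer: $-3462 - 15 \sqrt{3} \approx -3488.0$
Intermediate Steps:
$w{\left(v \right)} = v^{2}$
$j = \sqrt{3} \approx 1.732$
$\left(5 \left(0 w{\left(2 \right)} - 3\right) j - 3066\right) - 396 = \left(5 \left(0 \cdot 2^{2} - 3\right) \sqrt{3} - 3066\right) - 396 = \left(5 \left(0 \cdot 4 - 3\right) \sqrt{3} - 3066\right) - 396 = \left(5 \left(0 - 3\right) \sqrt{3} - 3066\right) - 396 = \left(5 \left(-3\right) \sqrt{3} - 3066\right) - 396 = \left(- 15 \sqrt{3} - 3066\right) - 396 = \left(-3066 - 15 \sqrt{3}\right) - 396 = -3462 - 15 \sqrt{3}$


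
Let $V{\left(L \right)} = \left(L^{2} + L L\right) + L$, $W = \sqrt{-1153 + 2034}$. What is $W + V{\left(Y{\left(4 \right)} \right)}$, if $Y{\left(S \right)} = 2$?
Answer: $10 + \sqrt{881} \approx 39.682$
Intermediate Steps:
$W = \sqrt{881} \approx 29.682$
$V{\left(L \right)} = L + 2 L^{2}$ ($V{\left(L \right)} = \left(L^{2} + L^{2}\right) + L = 2 L^{2} + L = L + 2 L^{2}$)
$W + V{\left(Y{\left(4 \right)} \right)} = \sqrt{881} + 2 \left(1 + 2 \cdot 2\right) = \sqrt{881} + 2 \left(1 + 4\right) = \sqrt{881} + 2 \cdot 5 = \sqrt{881} + 10 = 10 + \sqrt{881}$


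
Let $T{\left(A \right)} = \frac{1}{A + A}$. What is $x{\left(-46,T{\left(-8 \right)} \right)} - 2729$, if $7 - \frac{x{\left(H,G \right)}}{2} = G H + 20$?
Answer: $- \frac{11043}{4} \approx -2760.8$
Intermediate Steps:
$T{\left(A \right)} = \frac{1}{2 A}$
$x{\left(H,G \right)} = -26 - 2 G H$ ($x{\left(H,G \right)} = 14 - 2 \left(G H + 20\right) = 14 - 2 \left(20 + G H\right) = 14 - \left(40 + 2 G H\right) = -26 - 2 G H$)
$x{\left(-46,T{\left(-8 \right)} \right)} - 2729 = \left(-26 - 2 \frac{1}{2 \left(-8\right)} \left(-46\right)\right) - 2729 = \left(-26 - 2 \cdot \frac{1}{2} \left(- \frac{1}{8}\right) \left(-46\right)\right) - 2729 = \left(-26 - \left(- \frac{1}{8}\right) \left(-46\right)\right) - 2729 = \left(-26 - \frac{23}{4}\right) - 2729 = - \frac{127}{4} - 2729 = - \frac{11043}{4}$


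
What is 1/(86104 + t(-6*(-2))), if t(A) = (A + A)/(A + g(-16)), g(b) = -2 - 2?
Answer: 1/86107 ≈ 1.1613e-5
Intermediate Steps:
g(b) = -4
t(A) = 2*A/(-4 + A) (t(A) = (A + A)/(A - 4) = (2*A)/(-4 + A) = 2*A/(-4 + A))
1/(86104 + t(-6*(-2))) = 1/(86104 + 2*(-6*(-2))/(-4 - 6*(-2))) = 1/(86104 + 2*12/(-4 + 12)) = 1/(86104 + 2*12/8) = 1/(86104 + 2*12*(1/8)) = 1/(86104 + 3) = 1/86107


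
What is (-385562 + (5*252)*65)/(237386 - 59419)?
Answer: -303662/177967 ≈ -1.7063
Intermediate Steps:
(-385562 + (5*252)*65)/(237386 - 59419) = (-385562 + 1260*65)/177967 = (-385562 + 81900)*(1/177967) = -303662*1/177967 = -303662/177967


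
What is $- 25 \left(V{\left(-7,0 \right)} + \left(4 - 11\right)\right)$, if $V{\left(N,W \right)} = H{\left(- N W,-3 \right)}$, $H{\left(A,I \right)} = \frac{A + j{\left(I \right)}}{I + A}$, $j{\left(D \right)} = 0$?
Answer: $175$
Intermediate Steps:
$H{\left(A,I \right)} = \frac{A}{A + I}$ ($H{\left(A,I \right)} = \frac{A + 0}{I + A} = \frac{A}{A + I}$)
$V{\left(N,W \right)} = - \frac{N W}{-3 - N W}$ ($V{\left(N,W \right)} = \frac{\left(-1\right) N W}{- N W - 3} = \frac{\left(-1\right) N W}{-3 - N W} = - \frac{N W}{-3 - N W}$)
$- 25 \left(V{\left(-7,0 \right)} + \left(4 - 11\right)\right) = - 25 \left(\left(-7\right) 0 \frac{1}{3 - 0} + \left(4 - 11\right)\right) = - 25 \left(\left(-7\right) 0 \frac{1}{3 + 0} + \left(4 - 11\right)\right) = - 25 \left(\left(-7\right) 0 \cdot \frac{1}{3} - 7\right) = - 25 \left(0 - 7\right) = \left(-25\right) \left(-7\right) = 175$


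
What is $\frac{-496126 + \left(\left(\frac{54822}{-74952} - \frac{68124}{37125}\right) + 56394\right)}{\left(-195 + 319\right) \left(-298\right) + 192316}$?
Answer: $- \frac{7553100780079}{2668609746000} \approx -2.8303$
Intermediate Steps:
$\frac{-496126 + \left(\left(\frac{54822}{-74952} - \frac{68124}{37125}\right) + 56394\right)}{\left(-195 + 319\right) \left(-298\right) + 192316} = \frac{-496126 + \left(\left(54822 \left(- \frac{1}{74952}\right) - \frac{22708}{12375}\right) + 56394\right)}{124 \left(-298\right) + 192316} = \frac{-496126 + \left(\left(- \frac{9137}{12492} - \frac{22708}{12375}\right) + 56394\right)}{-36952 + 192316} = \frac{-496126 + \left(- \frac{44082079}{17176500} + 56394\right)}{155364} = \left(-496126 + \frac{968607458921}{17176500}\right) \frac{1}{155364} = \left(- \frac{7553100780079}{17176500}\right) \frac{1}{155364} = - \frac{7553100780079}{2668609746000}$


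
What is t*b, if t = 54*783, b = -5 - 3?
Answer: -338256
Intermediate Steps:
b = -8
t = 42282
t*b = 42282*(-8) = -338256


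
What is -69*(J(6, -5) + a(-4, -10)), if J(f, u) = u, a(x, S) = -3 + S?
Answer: 1242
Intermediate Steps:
-69*(J(6, -5) + a(-4, -10)) = -69*(-5 + (-3 - 10)) = -69*(-5 - 13) = -69*(-18) = 1242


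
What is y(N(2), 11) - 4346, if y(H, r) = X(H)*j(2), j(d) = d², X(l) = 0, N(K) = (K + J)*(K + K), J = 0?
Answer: -4346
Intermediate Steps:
N(K) = 2*K² (N(K) = (K + 0)*(K + K) = K*(2*K) = 2*K²)
y(H, r) = 0 (y(H, r) = 0*2² = 0*4 = 0)
y(N(2), 11) - 4346 = 0 - 4346 = -4346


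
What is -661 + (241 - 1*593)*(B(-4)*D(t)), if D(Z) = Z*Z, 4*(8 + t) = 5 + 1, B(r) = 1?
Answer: -15533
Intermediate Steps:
t = -13/2 (t = -8 + (5 + 1)/4 = -8 + (¼)*6 = -8 + 3/2 = -13/2 ≈ -6.5000)
D(Z) = Z²
-661 + (241 - 1*593)*(B(-4)*D(t)) = -661 + (241 - 1*593)*(1*(-13/2)²) = -661 + (241 - 593)*(1*(169/4)) = -661 - 352*169/4 = -661 - 14872 = -15533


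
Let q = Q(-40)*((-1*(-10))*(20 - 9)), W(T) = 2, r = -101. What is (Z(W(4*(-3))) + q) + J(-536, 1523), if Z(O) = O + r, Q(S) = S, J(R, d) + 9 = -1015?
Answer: -5523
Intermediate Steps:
J(R, d) = -1024 (J(R, d) = -9 - 1015 = -1024)
Z(O) = -101 + O (Z(O) = O - 101 = -101 + O)
q = -4400 (q = -40*(-1*(-10))*(20 - 9) = -400*11 = -40*110 = -4400)
(Z(W(4*(-3))) + q) + J(-536, 1523) = ((-101 + 2) - 4400) - 1024 = (-99 - 4400) - 1024 = -4499 - 1024 = -5523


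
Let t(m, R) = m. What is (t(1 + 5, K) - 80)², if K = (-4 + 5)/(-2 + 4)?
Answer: 5476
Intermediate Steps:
K = ½ (K = 1/2 = 1*(½) = ½ ≈ 0.50000)
(t(1 + 5, K) - 80)² = ((1 + 5) - 80)² = (6 - 80)² = (-74)² = 5476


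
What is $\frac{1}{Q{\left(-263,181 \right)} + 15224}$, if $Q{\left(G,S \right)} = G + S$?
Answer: $\frac{1}{15142} \approx 6.6041 \cdot 10^{-5}$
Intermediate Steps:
$\frac{1}{Q{\left(-263,181 \right)} + 15224} = \frac{1}{\left(-263 + 181\right) + 15224} = \frac{1}{-82 + 15224} = \frac{1}{15142}$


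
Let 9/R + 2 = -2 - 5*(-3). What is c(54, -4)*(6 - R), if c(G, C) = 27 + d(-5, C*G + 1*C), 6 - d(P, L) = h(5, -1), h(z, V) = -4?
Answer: 2109/11 ≈ 191.73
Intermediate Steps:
d(P, L) = 10 (d(P, L) = 6 - 1*(-4) = 6 + 4 = 10)
c(G, C) = 37 (c(G, C) = 27 + 10 = 37)
R = 9/11 (R = 9/(-2 + (-2 - 5*(-3))) = 9/(-2 + (-2 + 15)) = 9/(-2 + 13) = 9/11 ≈ 0.81818)
c(54, -4)*(6 - R) = 37*(6 - 1*9/11) = 37*(6 - 9/11) = 37*(57/11) = 2109/11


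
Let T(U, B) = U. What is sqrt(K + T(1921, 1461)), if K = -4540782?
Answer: I*sqrt(4538861) ≈ 2130.5*I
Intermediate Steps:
sqrt(K + T(1921, 1461)) = sqrt(-4540782 + 1921) = sqrt(-4538861) = I*sqrt(4538861)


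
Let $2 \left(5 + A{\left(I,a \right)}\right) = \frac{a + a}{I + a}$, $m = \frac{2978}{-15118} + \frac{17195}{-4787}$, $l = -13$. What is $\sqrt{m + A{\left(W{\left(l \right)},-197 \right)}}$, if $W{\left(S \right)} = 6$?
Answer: $\frac{i \sqrt{370551957992757255946}}{6911322203} \approx 2.7852 i$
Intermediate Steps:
$m = - \frac{137104848}{36184933}$ ($m = 2978 \left(- \frac{1}{15118}\right) + 17195 \left(- \frac{1}{4787}\right) = - \frac{1489}{7559} - \frac{17195}{4787} = - \frac{137104848}{36184933} \approx -3.789$)
$A{\left(I,a \right)} = -5 + \frac{a}{I + a}$ ($A{\left(I,a \right)} = -5 + \frac{\left(a + a\right) \frac{1}{I + a}}{2} = -5 + \frac{2 a \frac{1}{I + a}}{2} = -5 + \frac{a}{I + a}$)
$\sqrt{m + A{\left(W{\left(l \right)},-197 \right)}} = \sqrt{- \frac{137104848}{36184933} + \frac{\left(-5\right) 6 - -788}{6 - 197}} = \sqrt{- \frac{137104848}{36184933} + \frac{-30 + 788}{-191}} = \sqrt{- \frac{137104848}{36184933} - \frac{758}{191}} = \sqrt{- \frac{53615205182}{6911322203}} = \frac{i \sqrt{370551957992757255946}}{6911322203}$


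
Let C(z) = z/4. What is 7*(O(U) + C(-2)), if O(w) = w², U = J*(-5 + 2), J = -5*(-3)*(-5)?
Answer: 708743/2 ≈ 3.5437e+5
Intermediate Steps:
J = -75 (J = 15*(-5) = -75)
U = 225 (U = -75*(-5 + 2) = -75*(-3) = 225)
C(z) = z/4 (C(z) = z*(¼) = z/4)
7*(O(U) + C(-2)) = 7*(225² + (¼)*(-2)) = 7*(50625 - ½) = 7*(101249/2) = 708743/2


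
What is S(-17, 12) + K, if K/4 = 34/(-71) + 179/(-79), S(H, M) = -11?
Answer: -123279/5609 ≈ -21.979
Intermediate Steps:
K = -61580/5609 (K = 4*(34/(-71) + 179/(-79)) = 4*(34*(-1/71) + 179*(-1/79)) = 4*(-34/71 - 179/79) = 4*(-15395/5609) = -61580/5609 ≈ -10.979)
S(-17, 12) + K = -11 - 61580/5609 = -123279/5609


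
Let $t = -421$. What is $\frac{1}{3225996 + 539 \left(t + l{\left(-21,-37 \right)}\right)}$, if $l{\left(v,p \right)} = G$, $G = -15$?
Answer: $\frac{1}{2990992} \approx 3.3434 \cdot 10^{-7}$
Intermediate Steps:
$l{\left(v,p \right)} = -15$
$\frac{1}{3225996 + 539 \left(t + l{\left(-21,-37 \right)}\right)} = \frac{1}{3225996 + 539 \left(-421 - 15\right)} = \frac{1}{3225996 + 539 \left(-436\right)} = \frac{1}{3225996 - 235004} = \frac{1}{2990992}$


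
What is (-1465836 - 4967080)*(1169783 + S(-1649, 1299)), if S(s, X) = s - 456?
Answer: -7511574489048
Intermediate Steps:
S(s, X) = -456 + s
(-1465836 - 4967080)*(1169783 + S(-1649, 1299)) = (-1465836 - 4967080)*(1169783 + (-456 - 1649)) = -6432916*(1169783 - 2105) = -6432916*1167678 = -7511574489048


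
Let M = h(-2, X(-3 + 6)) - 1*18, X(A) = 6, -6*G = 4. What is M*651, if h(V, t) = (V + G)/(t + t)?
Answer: -35588/3 ≈ -11863.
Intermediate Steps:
G = -2/3 (G = -1/6*4 = -2/3 ≈ -0.66667)
h(V, t) = (-2/3 + V)/(2*t) (h(V, t) = (V - 2/3)/(t + t) = (-2/3 + V)/((2*t)) = (-2/3 + V)*(1/(2*t)) = (-2/3 + V)/(2*t))
M = -164/9 (M = (1/6)*(-2 + 3*(-2))/6 - 1*18 = (1/6)*(1/6)*(-2 - 6) - 18 = (1/6)*(1/6)*(-8) - 18 = -2/9 - 18 = -164/9 ≈ -18.222)
M*651 = -164/9*651 = -35588/3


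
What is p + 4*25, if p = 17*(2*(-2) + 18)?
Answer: 338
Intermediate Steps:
p = 238 (p = 17*(-4 + 18) = 17*14 = 238)
p + 4*25 = 238 + 4*25 = 238 + 100 = 338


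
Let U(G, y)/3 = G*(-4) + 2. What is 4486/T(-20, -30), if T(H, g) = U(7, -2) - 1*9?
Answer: -4486/87 ≈ -51.563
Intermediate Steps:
U(G, y) = 6 - 12*G (U(G, y) = 3*(G*(-4) + 2) = 3*(-4*G + 2) = 3*(2 - 4*G) = 6 - 12*G)
T(H, g) = -87 (T(H, g) = (6 - 12*7) - 1*9 = (6 - 84) - 9 = -78 - 9 = -87)
4486/T(-20, -30) = 4486/(-87) = 4486*(-1/87) = -4486/87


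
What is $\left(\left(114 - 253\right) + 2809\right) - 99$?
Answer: $2571$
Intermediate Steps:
$\left(\left(114 - 253\right) + 2809\right) - 99 = \left(\left(114 - 253\right) + 2809\right) + \left(-1246 + 1147\right) = \left(-139 + 2809\right) - 99 = 2670 - 99 = 2571$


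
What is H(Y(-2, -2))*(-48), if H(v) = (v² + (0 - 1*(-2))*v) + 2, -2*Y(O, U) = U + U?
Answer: -480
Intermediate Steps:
Y(O, U) = -U (Y(O, U) = -(U + U)/2 = -U)
H(v) = 2 + v² + 2*v (H(v) = (v² + (0 + 2)*v) + 2 = (v² + 2*v) + 2 = 2 + v² + 2*v)
H(Y(-2, -2))*(-48) = (2 + (-1*(-2))² + 2*(-1*(-2)))*(-48) = (2 + 2² + 2*2)*(-48) = (2 + 4 + 4)*(-48) = 10*(-48) = -480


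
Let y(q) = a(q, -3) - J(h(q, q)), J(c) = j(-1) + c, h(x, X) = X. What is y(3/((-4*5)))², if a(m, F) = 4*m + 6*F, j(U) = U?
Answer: 121801/400 ≈ 304.50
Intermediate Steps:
J(c) = -1 + c
y(q) = -17 + 3*q (y(q) = (4*q + 6*(-3)) - (-1 + q) = (4*q - 18) + (1 - q) = (-18 + 4*q) + (1 - q) = -17 + 3*q)
y(3/((-4*5)))² = (-17 + 3*(3/((-4*5))))² = (-17 + 3*(3/(-20)))² = (-17 + 3*(3*(-1/20)))² = (-17 + 3*(-3/20))² = (-17 - 9/20)² = (-349/20)² = 121801/400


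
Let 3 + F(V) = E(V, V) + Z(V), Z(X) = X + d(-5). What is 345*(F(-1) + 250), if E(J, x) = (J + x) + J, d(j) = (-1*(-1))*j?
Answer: 82110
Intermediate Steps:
d(j) = j (d(j) = 1*j = j)
Z(X) = -5 + X (Z(X) = X - 5 = -5 + X)
E(J, x) = x + 2*J
F(V) = -8 + 4*V (F(V) = -3 + ((V + 2*V) + (-5 + V)) = -3 + (3*V + (-5 + V)) = -3 + (-5 + 4*V) = -8 + 4*V)
345*(F(-1) + 250) = 345*((-8 + 4*(-1)) + 250) = 345*((-8 - 4) + 250) = 345*(-12 + 250) = 345*238 = 82110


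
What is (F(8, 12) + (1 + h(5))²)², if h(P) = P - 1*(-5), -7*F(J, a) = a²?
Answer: 494209/49 ≈ 10086.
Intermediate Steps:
F(J, a) = -a²/7
h(P) = 5 + P (h(P) = P + 5 = 5 + P)
(F(8, 12) + (1 + h(5))²)² = (-⅐*12² + (1 + (5 + 5))²)² = (-⅐*144 + (1 + 10)²)² = (-144/7 + 11²)² = (-144/7 + 121)² = (703/7)² = 494209/49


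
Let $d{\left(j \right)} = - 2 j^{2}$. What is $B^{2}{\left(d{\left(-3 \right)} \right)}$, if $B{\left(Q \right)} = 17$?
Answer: $289$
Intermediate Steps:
$B^{2}{\left(d{\left(-3 \right)} \right)} = 17^{2} = 289$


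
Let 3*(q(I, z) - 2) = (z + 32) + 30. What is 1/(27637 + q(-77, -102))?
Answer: 3/82877 ≈ 3.6198e-5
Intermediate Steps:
q(I, z) = 68/3 + z/3 (q(I, z) = 2 + ((z + 32) + 30)/3 = 2 + ((32 + z) + 30)/3 = 2 + (62 + z)/3 = 2 + (62/3 + z/3) = 68/3 + z/3)
1/(27637 + q(-77, -102)) = 1/(27637 + (68/3 + (⅓)*(-102))) = 1/(27637 + (68/3 - 34)) = 1/(27637 - 34/3) = 1/(82877/3) = 3/82877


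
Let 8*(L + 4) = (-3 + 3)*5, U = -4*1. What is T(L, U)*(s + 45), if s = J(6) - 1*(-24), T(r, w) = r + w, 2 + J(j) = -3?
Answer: -512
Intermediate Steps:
J(j) = -5 (J(j) = -2 - 3 = -5)
U = -4
L = -4 (L = -4 + ((-3 + 3)*5)/8 = -4 + (0*5)/8 = -4 + (⅛)*0 = -4 + 0 = -4)
s = 19 (s = -5 - 1*(-24) = -5 + 24 = 19)
T(L, U)*(s + 45) = (-4 - 4)*(19 + 45) = -8*64 = -512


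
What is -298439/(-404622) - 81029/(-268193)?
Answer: 112825366765/108516788046 ≈ 1.0397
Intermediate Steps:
-298439/(-404622) - 81029/(-268193) = -298439*(-1/404622) - 81029*(-1/268193) = 298439/404622 + 81029/268193 = 112825366765/108516788046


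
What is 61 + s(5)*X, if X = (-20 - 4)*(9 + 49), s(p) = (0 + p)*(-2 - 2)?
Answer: 27901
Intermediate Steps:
s(p) = -4*p (s(p) = p*(-4) = -4*p)
X = -1392 (X = -24*58 = -1392)
61 + s(5)*X = 61 - 4*5*(-1392) = 61 - 20*(-1392) = 61 + 27840 = 27901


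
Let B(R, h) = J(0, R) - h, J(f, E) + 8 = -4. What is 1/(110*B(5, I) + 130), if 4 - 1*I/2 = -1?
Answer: -1/2290 ≈ -0.00043668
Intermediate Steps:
I = 10 (I = 8 - 2*(-1) = 8 + 2 = 10)
J(f, E) = -12 (J(f, E) = -8 - 4 = -12)
B(R, h) = -12 - h
1/(110*B(5, I) + 130) = 1/(110*(-12 - 1*10) + 130) = 1/(110*(-12 - 10) + 130) = 1/(110*(-22) + 130) = 1/(-2420 + 130) = 1/(-2290) = -1/2290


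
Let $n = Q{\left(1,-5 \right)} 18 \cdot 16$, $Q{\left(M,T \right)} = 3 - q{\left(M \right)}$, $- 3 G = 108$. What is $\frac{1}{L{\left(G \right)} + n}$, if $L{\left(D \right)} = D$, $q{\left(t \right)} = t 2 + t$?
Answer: $- \frac{1}{36} \approx -0.027778$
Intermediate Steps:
$G = -36$ ($G = \left(- \frac{1}{3}\right) 108 = -36$)
$q{\left(t \right)} = 3 t$ ($q{\left(t \right)} = 2 t + t = 3 t$)
$Q{\left(M,T \right)} = 3 - 3 M$
$n = 0$ ($n = \left(3 - 3\right) 18 \cdot 16 = 0 \cdot 18 \cdot 16 = 0 \cdot 16 = 0$)
$\frac{1}{L{\left(G \right)} + n} = \frac{1}{-36 + 0} = \frac{1}{-36} = - \frac{1}{36}$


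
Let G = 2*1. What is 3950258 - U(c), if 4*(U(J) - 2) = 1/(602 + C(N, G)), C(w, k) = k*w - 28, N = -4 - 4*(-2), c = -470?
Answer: 9196195967/2328 ≈ 3.9503e+6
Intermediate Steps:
G = 2
N = 4 (N = -4 + 8 = 4)
C(w, k) = -28 + k*w
U(J) = 4657/2328 (U(J) = 2 + 1/(4*(602 + (-28 + 2*4))) = 2 + 1/(4*(602 + (-28 + 8))) = 2 + 1/(4*(602 - 20)) = 2 + (¼)/582 = 2 + (¼)*(1/582) = 2 + 1/2328 = 4657/2328)
3950258 - U(c) = 3950258 - 1*4657/2328 = 3950258 - 4657/2328 = 9196195967/2328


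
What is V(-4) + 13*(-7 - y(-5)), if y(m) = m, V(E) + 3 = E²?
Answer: -13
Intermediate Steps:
V(E) = -3 + E²
V(-4) + 13*(-7 - y(-5)) = (-3 + (-4)²) + 13*(-7 - 1*(-5)) = (-3 + 16) + 13*(-7 + 5) = 13 + 13*(-2) = 13 - 26 = -13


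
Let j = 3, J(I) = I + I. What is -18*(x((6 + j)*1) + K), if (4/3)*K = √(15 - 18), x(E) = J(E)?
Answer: -324 - 27*I*√3/2 ≈ -324.0 - 23.383*I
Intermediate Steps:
J(I) = 2*I
x(E) = 2*E
K = 3*I*√3/4 (K = 3*√(15 - 18)/4 = 3*√(-3)/4 = 3*(I*√3)/4 = 3*I*√3/4 ≈ 1.299*I)
-18*(x((6 + j)*1) + K) = -18*(2*((6 + 3)*1) + 3*I*√3/4) = -18*(2*(9*1) + 3*I*√3/4) = -18*(2*9 + 3*I*√3/4) = -18*(18 + 3*I*√3/4) = -324 - 27*I*√3/2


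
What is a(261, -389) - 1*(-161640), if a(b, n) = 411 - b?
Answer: 161790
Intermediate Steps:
a(261, -389) - 1*(-161640) = (411 - 1*261) - 1*(-161640) = (411 - 261) + 161640 = 150 + 161640 = 161790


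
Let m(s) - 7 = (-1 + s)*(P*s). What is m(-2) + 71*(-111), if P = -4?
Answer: -7898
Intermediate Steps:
m(s) = 7 - 4*s*(-1 + s) (m(s) = 7 + (-1 + s)*(-4*s) = 7 - 4*s*(-1 + s))
m(-2) + 71*(-111) = (7 - 4*(-2)**2 + 4*(-2)) + 71*(-111) = (7 - 4*4 - 8) - 7881 = (7 - 16 - 8) - 7881 = -17 - 7881 = -7898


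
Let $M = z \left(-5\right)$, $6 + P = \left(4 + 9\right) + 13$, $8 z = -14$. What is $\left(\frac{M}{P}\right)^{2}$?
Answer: $\frac{49}{256} \approx 0.19141$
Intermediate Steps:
$z = - \frac{7}{4}$ ($z = \frac{1}{8} \left(-14\right) = - \frac{7}{4} \approx -1.75$)
$P = 20$ ($P = -6 + \left(\left(4 + 9\right) + 13\right) = -6 + \left(13 + 13\right) = -6 + 26 = 20$)
$M = \frac{35}{4}$ ($M = \left(- \frac{7}{4}\right) \left(-5\right) = \frac{35}{4} \approx 8.75$)
$\left(\frac{M}{P}\right)^{2} = \left(\frac{35}{4 \cdot 20}\right)^{2} = \left(\frac{35}{4} \cdot \frac{1}{20}\right)^{2} = \left(\frac{7}{16}\right)^{2} = \frac{49}{256}$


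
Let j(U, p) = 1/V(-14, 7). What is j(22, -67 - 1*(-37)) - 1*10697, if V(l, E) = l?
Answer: -149759/14 ≈ -10697.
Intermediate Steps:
j(U, p) = -1/14 (j(U, p) = 1/(-14) = -1/14)
j(22, -67 - 1*(-37)) - 1*10697 = -1/14 - 1*10697 = -1/14 - 10697 = -149759/14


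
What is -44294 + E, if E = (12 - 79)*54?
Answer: -47912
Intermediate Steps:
E = -3618 (E = -67*54 = -3618)
-44294 + E = -44294 - 3618 = -47912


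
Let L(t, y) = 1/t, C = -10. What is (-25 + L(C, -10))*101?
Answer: -25351/10 ≈ -2535.1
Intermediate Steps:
L(t, y) = 1/t
(-25 + L(C, -10))*101 = (-25 + 1/(-10))*101 = (-25 - 1/10)*101 = -251/10*101 = -25351/10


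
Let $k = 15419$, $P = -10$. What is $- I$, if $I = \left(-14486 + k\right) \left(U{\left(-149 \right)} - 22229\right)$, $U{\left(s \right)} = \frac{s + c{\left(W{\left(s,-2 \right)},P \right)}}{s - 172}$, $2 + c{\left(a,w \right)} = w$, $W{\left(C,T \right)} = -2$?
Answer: $\frac{2219093228}{107} \approx 2.0739 \cdot 10^{7}$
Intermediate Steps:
$c{\left(a,w \right)} = -2 + w$
$U{\left(s \right)} = \frac{-12 + s}{-172 + s}$ ($U{\left(s \right)} = \frac{s - 12}{s - 172} = \frac{s - 12}{-172 + s} = \frac{-12 + s}{-172 + s}$)
$I = - \frac{2219093228}{107}$ ($I = \left(-14486 + 15419\right) \left(\frac{-12 - 149}{-172 - 149} - 22229\right) = 933 \left(\frac{1}{-321} \left(-161\right) - 22229\right) = 933 \left(\left(- \frac{1}{321}\right) \left(-161\right) - 22229\right) = 933 \left(\frac{161}{321} - 22229\right) = 933 \left(- \frac{7135348}{321}\right) = - \frac{2219093228}{107} \approx -2.0739 \cdot 10^{7}$)
$- I = \left(-1\right) \left(- \frac{2219093228}{107}\right) = \frac{2219093228}{107}$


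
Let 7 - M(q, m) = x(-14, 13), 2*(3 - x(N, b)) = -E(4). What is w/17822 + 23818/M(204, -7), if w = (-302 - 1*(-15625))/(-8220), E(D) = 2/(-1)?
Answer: 99693190243/20928120 ≈ 4763.6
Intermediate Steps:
E(D) = -2 (E(D) = 2*(-1) = -2)
x(N, b) = 2 (x(N, b) = 3 - (-1)*(-2)/2 = 3 - 1/2*2 = 3 - 1 = 2)
M(q, m) = 5 (M(q, m) = 7 - 1*2 = 7 - 2 = 5)
w = -15323/8220 (w = (-302 + 15625)*(-1/8220) = 15323*(-1/8220) = -15323/8220 ≈ -1.8641)
w/17822 + 23818/M(204, -7) = -15323/8220/17822 + 23818/5 = -15323/8220*1/17822 + 23818*(1/5) = -2189/20928120 + 23818/5 = 99693190243/20928120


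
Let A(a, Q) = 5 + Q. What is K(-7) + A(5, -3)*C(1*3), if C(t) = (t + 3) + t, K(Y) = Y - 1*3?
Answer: 8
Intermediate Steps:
K(Y) = -3 + Y (K(Y) = Y - 3 = -3 + Y)
C(t) = 3 + 2*t (C(t) = (3 + t) + t = 3 + 2*t)
K(-7) + A(5, -3)*C(1*3) = (-3 - 7) + (5 - 3)*(3 + 2*(1*3)) = -10 + 2*(3 + 2*3) = -10 + 2*(3 + 6) = -10 + 2*9 = -10 + 18 = 8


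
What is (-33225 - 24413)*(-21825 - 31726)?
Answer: 3086572538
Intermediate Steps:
(-33225 - 24413)*(-21825 - 31726) = -57638*(-53551) = 3086572538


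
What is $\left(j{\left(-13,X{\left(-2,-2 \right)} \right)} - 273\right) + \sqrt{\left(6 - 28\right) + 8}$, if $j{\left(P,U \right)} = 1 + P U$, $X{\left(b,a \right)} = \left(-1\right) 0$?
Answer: $-272 + i \sqrt{14} \approx -272.0 + 3.7417 i$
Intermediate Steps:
$X{\left(b,a \right)} = 0$
$\left(j{\left(-13,X{\left(-2,-2 \right)} \right)} - 273\right) + \sqrt{\left(6 - 28\right) + 8} = \left(\left(1 - 0\right) - 273\right) + \sqrt{\left(6 - 28\right) + 8} = \left(\left(1 + 0\right) - 273\right) + \sqrt{-22 + 8} = \left(1 - 273\right) + \sqrt{-14} = -272 + i \sqrt{14}$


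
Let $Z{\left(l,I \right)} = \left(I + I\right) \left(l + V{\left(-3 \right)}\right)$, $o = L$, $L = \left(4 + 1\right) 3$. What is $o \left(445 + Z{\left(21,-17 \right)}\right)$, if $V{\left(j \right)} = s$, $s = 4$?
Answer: $-6075$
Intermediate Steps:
$V{\left(j \right)} = 4$
$L = 15$ ($L = 5 \cdot 3 = 15$)
$o = 15$
$Z{\left(l,I \right)} = 2 I \left(4 + l\right)$ ($Z{\left(l,I \right)} = \left(I + I\right) \left(l + 4\right) = 2 I \left(4 + l\right)$)
$o \left(445 + Z{\left(21,-17 \right)}\right) = 15 \left(445 + 2 \left(-17\right) \left(4 + 21\right)\right) = 15 \left(445 + 2 \left(-17\right) 25\right) = 15 \left(445 - 850\right) = 15 \left(-405\right) = -6075$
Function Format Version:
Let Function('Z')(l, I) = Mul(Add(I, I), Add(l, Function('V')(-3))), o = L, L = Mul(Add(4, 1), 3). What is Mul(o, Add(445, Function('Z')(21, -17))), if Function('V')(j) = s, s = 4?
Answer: -6075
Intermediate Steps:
Function('V')(j) = 4
L = 15 (L = Mul(5, 3) = 15)
o = 15
Function('Z')(l, I) = Mul(2, I, Add(4, l)) (Function('Z')(l, I) = Mul(Add(I, I), Add(l, 4)) = Mul(Mul(2, I), Add(4, l)) = Mul(2, I, Add(4, l)))
Mul(o, Add(445, Function('Z')(21, -17))) = Mul(15, Add(445, Mul(2, -17, Add(4, 21)))) = Mul(15, Add(445, Mul(2, -17, 25))) = Mul(15, Add(445, -850)) = Mul(15, -405) = -6075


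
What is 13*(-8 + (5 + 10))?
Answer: 91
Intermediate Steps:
13*(-8 + (5 + 10)) = 13*(-8 + 15) = 13*7 = 91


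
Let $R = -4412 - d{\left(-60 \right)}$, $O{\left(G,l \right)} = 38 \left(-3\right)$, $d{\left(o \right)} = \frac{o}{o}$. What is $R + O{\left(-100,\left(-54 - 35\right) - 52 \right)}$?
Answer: $-4527$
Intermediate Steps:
$d{\left(o \right)} = 1$
$O{\left(G,l \right)} = -114$
$R = -4413$ ($R = -4412 - 1 = -4413$)
$R + O{\left(-100,\left(-54 - 35\right) - 52 \right)} = -4413 - 114 = -4527$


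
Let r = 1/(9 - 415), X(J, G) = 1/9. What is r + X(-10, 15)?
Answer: 397/3654 ≈ 0.10865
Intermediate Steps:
X(J, G) = ⅑
r = -1/406 (r = 1/(-406) = -1/406 ≈ -0.0024631)
r + X(-10, 15) = -1/406 + ⅑ = 397/3654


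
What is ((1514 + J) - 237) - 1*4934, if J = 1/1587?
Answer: -5803658/1587 ≈ -3657.0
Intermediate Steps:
J = 1/1587 ≈ 0.00063012
((1514 + J) - 237) - 1*4934 = ((1514 + 1/1587) - 237) - 1*4934 = (2402719/1587 - 237) - 4934 = 2026600/1587 - 4934 = -5803658/1587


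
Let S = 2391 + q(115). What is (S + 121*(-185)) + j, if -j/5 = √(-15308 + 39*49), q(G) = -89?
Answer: -20083 - 5*I*√13397 ≈ -20083.0 - 578.73*I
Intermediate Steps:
S = 2302 (S = 2391 - 89 = 2302)
j = -5*I*√13397 (j = -5*√(-15308 + 39*49) = -5*√(-15308 + 1911) = -5*I*√13397 ≈ -578.73*I)
(S + 121*(-185)) + j = (2302 + 121*(-185)) - 5*I*√13397 = (2302 - 22385) - 5*I*√13397 = -20083 - 5*I*√13397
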